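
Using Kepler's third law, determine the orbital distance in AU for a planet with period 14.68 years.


a = P^(2/3) = 14.68^(2/3) = 5.9954

5.9954 AU


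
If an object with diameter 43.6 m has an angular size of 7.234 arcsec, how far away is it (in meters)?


D = size / theta_rad, theta_rad = 7.234 * pi/(180*3600) = 3.507e-05, D = 1.243e+06

1.243e+06 m


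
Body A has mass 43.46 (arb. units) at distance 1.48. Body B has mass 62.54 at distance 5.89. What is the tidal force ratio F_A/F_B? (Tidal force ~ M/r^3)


Ratio = (M1/r1^3) / (M2/r2^3) = (43.46/1.48^3) / (62.54/5.89^3) = 43.8019

43.8019


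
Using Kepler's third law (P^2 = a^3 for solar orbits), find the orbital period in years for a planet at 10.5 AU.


P = a^(3/2) = 10.5^1.5 = 34.0239

34.0239 years


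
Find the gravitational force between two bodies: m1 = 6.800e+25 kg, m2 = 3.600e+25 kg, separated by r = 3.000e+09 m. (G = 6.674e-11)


F = G*m1*m2/r^2 = 6.674e-11 * 6.800e+25 * 3.600e+25 / (3.000e+09)^2 = 6.674e-11 * 2.448e+51 / 9.000e+18 = 1.815e+22

1.815e+22 N


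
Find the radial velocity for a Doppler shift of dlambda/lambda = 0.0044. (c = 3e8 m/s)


v = (dlambda/lambda) * c = 0.0044 * 3e8 = 1.320e+06

1.320e+06 m/s


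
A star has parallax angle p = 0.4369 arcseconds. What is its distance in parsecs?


d = 1/p = 1/0.4369 = 2.2889

2.2889 pc


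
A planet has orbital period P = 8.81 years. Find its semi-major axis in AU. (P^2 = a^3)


a = P^(2/3) = 8.81^(2/3) = 4.2656

4.2656 AU


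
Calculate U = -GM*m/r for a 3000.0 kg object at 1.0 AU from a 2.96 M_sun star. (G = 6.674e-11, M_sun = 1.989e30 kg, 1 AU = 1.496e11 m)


M = 2.96 * 1.989e30 kg = 5.88744e+30 kg; r = 1.0 AU * 1.496e11 m/AU = 1.496e+11 m. U = -GM*m/r = -(6.674e-11 * 5.88744e+30 * 3000.0) / 1.496e+11 = -7.880e+12

-7.880e+12 J


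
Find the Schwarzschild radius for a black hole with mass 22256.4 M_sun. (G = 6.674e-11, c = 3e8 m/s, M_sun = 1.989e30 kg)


M = 22256.4 * 1.989e30 kg = 4.42679796e+34 kg. rs = 2GM/c^2 = 2 * 6.674e-11 * 4.42679796e+34 / (3e8)^2 = 6.565e+07

6.565e+07 m


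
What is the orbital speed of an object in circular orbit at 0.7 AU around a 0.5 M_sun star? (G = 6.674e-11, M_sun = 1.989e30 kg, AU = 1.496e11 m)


v = sqrt(GM/r) = sqrt(6.674e-11 * 9.945e+29 / 1.047e+11) = 25175.6492

25175.6492 m/s


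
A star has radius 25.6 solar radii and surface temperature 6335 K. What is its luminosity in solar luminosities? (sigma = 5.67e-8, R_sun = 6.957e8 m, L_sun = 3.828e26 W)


R = 25.6 * 6.957e8 m = 1.780992e+10 m. L = 4*pi*R^2*sigma*T^4 = 4*pi*(1.780992e+10)^2 * 5.67e-8 * 6335^4 = 3.640016373e+29 W. L/L_sun = 3.640016373e+29 / 3.828e26 = 950.8925

950.8925 L_sun


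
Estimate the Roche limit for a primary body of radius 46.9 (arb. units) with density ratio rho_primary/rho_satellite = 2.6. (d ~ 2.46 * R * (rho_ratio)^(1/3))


d_Roche = 2.46 * 46.9 * 2.6^(1/3) = 158.6472

158.6472


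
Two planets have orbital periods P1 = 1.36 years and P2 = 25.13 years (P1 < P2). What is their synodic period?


1/P_syn = |1/P1 - 1/P2| = |1/1.36 - 1/25.13| => P_syn = 1.4378

1.4378 years


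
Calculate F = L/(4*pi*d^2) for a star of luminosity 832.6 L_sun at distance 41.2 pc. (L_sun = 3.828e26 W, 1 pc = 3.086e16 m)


F = L / (4*pi*d^2) = 3.187e+29 / (4*pi*(1.271e+18)^2) = 1.569e-08

1.569e-08 W/m^2


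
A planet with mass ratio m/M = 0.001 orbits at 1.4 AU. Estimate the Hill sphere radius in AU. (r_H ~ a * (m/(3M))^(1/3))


r_H = a * (m/3M)^(1/3) = 1.4 * (0.001/3)^(1/3) = 0.0971

0.0971 AU


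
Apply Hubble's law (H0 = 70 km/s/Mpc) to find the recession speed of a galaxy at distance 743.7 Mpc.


v = H0 * d = 70 * 743.7 = 52059.0

52059.0 km/s


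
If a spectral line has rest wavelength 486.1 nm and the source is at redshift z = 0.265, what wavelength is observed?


lam_obs = lam_emit * (1 + z) = 486.1 * (1 + 0.265) = 614.9165

614.9165 nm


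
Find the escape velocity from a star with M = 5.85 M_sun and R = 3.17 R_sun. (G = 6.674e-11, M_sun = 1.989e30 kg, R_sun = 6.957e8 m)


M = 5.85 * 1.989e30 kg = 1.163565e+31 kg; R = 3.17 * 6.957e8 m = 2.205369e+09 m. v_esc = sqrt(2GM/R) = sqrt(2 * 6.674e-11 * 1.163565e+31 / 2.205369e+09) = 839194.8129

839194.8129 m/s


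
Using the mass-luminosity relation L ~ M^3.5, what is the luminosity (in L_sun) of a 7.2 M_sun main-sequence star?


L/L_sun = (M/M_sun)^3.5 = 7.2^3.5 = 1001.5295

1001.5295 L_sun


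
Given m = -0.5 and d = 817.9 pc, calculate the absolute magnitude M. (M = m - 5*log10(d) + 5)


M = m - 5*log10(d) + 5 = -0.5 - 5*log10(817.9) + 5 = -10.0635

-10.0635


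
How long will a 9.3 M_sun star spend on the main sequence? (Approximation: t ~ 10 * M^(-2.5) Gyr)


t = 10 * M^(-2.5) = 10 * 9.3^(-2.5) = 0.0379

0.0379 Gyr


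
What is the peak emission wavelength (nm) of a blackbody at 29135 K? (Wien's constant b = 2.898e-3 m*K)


lam_max = b / T = 2.898e-3 / 29135 = 9.947e-08 m = 99.468 nm

99.468 nm


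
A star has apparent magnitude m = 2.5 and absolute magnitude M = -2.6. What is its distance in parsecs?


d = 10^((m - M + 5)/5) = 10^((2.5 - -2.6 + 5)/5) = 104.7129

104.7129 pc


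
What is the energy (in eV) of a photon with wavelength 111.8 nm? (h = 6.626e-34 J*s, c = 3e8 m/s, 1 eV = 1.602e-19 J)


E = hc/lambda = 6.626e-34 * 3e8 / 1.118e-07 = 1.778e-18 J = 11.0986 eV

11.0986 eV


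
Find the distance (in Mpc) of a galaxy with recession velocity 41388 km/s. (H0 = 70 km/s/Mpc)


d = v / H0 = 41388 / 70 = 591.2571

591.2571 Mpc


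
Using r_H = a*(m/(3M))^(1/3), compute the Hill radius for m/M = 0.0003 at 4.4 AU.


r_H = a * (m/3M)^(1/3) = 4.4 * (0.0003/3)^(1/3) = 0.2042

0.2042 AU


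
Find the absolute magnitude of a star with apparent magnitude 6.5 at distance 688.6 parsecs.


M = m - 5*log10(d) + 5 = 6.5 - 5*log10(688.6) + 5 = -2.6898

-2.6898


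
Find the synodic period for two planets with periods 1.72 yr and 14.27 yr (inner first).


1/P_syn = |1/P1 - 1/P2| = |1/1.72 - 1/14.27| => P_syn = 1.9557

1.9557 years


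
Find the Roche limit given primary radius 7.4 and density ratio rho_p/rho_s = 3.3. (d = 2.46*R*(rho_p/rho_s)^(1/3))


d_Roche = 2.46 * 7.4 * 3.3^(1/3) = 27.1022

27.1022


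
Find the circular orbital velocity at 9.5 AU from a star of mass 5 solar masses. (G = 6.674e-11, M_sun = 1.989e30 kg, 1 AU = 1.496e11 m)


v = sqrt(GM/r) = sqrt(6.674e-11 * 9.945e+30 / 1.421e+12) = 21610.6533

21610.6533 m/s


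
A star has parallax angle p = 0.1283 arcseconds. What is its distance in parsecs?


d = 1/p = 1/0.1283 = 7.7942

7.7942 pc


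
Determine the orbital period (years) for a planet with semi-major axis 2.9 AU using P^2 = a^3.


P = a^(3/2) = 2.9^1.5 = 4.9385

4.9385 years


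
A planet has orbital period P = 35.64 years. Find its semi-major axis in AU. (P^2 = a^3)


a = P^(2/3) = 35.64^(2/3) = 10.8299

10.8299 AU


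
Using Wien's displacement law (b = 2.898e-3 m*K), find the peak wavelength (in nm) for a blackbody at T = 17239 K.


lam_max = b / T = 2.898e-3 / 17239 = 1.681e-07 m = 168.1072 nm

168.1072 nm


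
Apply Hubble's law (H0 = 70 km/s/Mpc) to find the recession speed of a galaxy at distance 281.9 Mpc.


v = H0 * d = 70 * 281.9 = 19733.0

19733.0 km/s


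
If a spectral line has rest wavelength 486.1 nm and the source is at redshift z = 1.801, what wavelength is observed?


lam_obs = lam_emit * (1 + z) = 486.1 * (1 + 1.801) = 1361.5661

1361.5661 nm


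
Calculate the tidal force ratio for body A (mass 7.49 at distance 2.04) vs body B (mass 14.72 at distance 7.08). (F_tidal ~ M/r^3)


Ratio = (M1/r1^3) / (M2/r2^3) = (7.49/2.04^3) / (14.72/7.08^3) = 21.2708

21.2708


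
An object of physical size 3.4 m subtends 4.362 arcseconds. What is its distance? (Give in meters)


D = size / theta_rad, theta_rad = 4.362 * pi/(180*3600) = 2.115e-05, D = 160774.9521

160774.9521 m


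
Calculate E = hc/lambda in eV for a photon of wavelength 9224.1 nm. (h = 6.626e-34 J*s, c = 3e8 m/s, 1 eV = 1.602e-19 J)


E = hc/lambda = 6.626e-34 * 3e8 / 9.224e-06 = 2.155e-20 J = 0.1345 eV

0.1345 eV


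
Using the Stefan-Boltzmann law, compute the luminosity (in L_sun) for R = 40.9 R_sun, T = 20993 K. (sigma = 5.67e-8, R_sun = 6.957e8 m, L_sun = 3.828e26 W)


R = 40.9 * 6.957e8 m = 2.845413e+10 m. L = 4*pi*R^2*sigma*T^4 = 4*pi*(2.845413e+10)^2 * 5.67e-8 * 20993^4 = 1.120421848e+32 W. L/L_sun = 1.120421848e+32 / 3.828e26 = 292691.1828

292691.1828 L_sun


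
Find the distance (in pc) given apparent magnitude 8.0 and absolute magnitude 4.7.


d = 10^((m - M + 5)/5) = 10^((8.0 - 4.7 + 5)/5) = 45.7088

45.7088 pc


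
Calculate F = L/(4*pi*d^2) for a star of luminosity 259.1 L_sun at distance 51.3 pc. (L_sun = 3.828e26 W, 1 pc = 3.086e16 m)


F = L / (4*pi*d^2) = 9.918e+28 / (4*pi*(1.583e+18)^2) = 3.149e-09

3.149e-09 W/m^2


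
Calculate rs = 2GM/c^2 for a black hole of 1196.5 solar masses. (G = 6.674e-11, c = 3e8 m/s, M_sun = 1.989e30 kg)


M = 1196.5 * 1.989e30 kg = 2.3798385e+33 kg. rs = 2GM/c^2 = 2 * 6.674e-11 * 2.3798385e+33 / (3e8)^2 = 3.530e+06

3.530e+06 m


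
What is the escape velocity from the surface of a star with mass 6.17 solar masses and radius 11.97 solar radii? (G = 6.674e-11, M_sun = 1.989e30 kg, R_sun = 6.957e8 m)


M = 6.17 * 1.989e30 kg = 1.227213e+31 kg; R = 11.97 * 6.957e8 m = 8.327529e+09 m. v_esc = sqrt(2GM/R) = sqrt(2 * 6.674e-11 * 1.227213e+31 / 8.327529e+09) = 443516.7189

443516.7189 m/s


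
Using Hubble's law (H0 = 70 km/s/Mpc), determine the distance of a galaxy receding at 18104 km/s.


d = v / H0 = 18104 / 70 = 258.6286

258.6286 Mpc


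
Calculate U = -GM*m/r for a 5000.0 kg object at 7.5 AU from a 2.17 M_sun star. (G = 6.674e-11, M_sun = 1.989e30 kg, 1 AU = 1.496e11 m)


M = 2.17 * 1.989e30 kg = 4.31613e+30 kg; r = 7.5 AU * 1.496e11 m/AU = 1.122e+12 m. U = -GM*m/r = -(6.674e-11 * 4.31613e+30 * 5000.0) / 1.122e+12 = -1.284e+12

-1.284e+12 J


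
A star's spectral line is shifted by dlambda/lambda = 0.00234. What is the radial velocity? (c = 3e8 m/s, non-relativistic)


v = (dlambda/lambda) * c = 0.00234 * 3e8 = 702000.0

702000.0 m/s


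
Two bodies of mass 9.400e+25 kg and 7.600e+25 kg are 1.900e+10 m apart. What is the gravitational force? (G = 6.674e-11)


F = G*m1*m2/r^2 = 6.674e-11 * 9.400e+25 * 7.600e+25 / (1.900e+10)^2 = 6.674e-11 * 7.144e+51 / 3.610e+20 = 1.321e+21

1.321e+21 N


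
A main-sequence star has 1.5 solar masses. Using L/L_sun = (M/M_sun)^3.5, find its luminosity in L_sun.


L/L_sun = (M/M_sun)^3.5 = 1.5^3.5 = 4.1335

4.1335 L_sun


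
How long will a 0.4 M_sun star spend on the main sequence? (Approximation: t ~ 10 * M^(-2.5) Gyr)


t = 10 * M^(-2.5) = 10 * 0.4^(-2.5) = 98.8212

98.8212 Gyr


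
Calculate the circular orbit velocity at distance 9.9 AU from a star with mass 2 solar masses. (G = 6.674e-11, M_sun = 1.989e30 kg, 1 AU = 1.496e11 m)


v = sqrt(GM/r) = sqrt(6.674e-11 * 3.978e+30 / 1.481e+12) = 13388.8136

13388.8136 m/s


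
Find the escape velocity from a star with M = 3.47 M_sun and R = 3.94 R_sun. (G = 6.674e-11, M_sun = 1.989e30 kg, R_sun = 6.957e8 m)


M = 3.47 * 1.989e30 kg = 6.90183e+30 kg; R = 3.94 * 6.957e8 m = 2.741058e+09 m. v_esc = sqrt(2GM/R) = sqrt(2 * 6.674e-11 * 6.90183e+30 / 2.741058e+09) = 579737.1289

579737.1289 m/s


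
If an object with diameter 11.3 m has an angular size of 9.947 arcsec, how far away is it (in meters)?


D = size / theta_rad, theta_rad = 9.947 * pi/(180*3600) = 4.822e-05, D = 234321.1331

234321.1331 m


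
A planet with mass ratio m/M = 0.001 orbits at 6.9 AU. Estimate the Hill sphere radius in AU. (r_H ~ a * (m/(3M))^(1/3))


r_H = a * (m/3M)^(1/3) = 6.9 * (0.001/3)^(1/3) = 0.4784

0.4784 AU


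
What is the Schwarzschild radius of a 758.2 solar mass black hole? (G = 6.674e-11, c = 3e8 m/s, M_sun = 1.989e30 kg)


M = 758.2 * 1.989e30 kg = 1.5080598e+33 kg. rs = 2GM/c^2 = 2 * 6.674e-11 * 1.5080598e+33 / (3e8)^2 = 2.237e+06

2.237e+06 m


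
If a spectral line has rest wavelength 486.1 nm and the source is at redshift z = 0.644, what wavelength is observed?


lam_obs = lam_emit * (1 + z) = 486.1 * (1 + 0.644) = 799.1484

799.1484 nm


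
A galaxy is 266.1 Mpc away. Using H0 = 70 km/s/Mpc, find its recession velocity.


v = H0 * d = 70 * 266.1 = 18627.0

18627.0 km/s


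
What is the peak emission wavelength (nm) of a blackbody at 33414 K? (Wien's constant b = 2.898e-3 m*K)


lam_max = b / T = 2.898e-3 / 33414 = 8.673e-08 m = 86.7301 nm

86.7301 nm


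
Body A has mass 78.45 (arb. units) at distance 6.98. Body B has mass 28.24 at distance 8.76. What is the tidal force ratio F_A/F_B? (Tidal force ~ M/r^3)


Ratio = (M1/r1^3) / (M2/r2^3) = (78.45/6.98^3) / (28.24/8.76^3) = 5.4913

5.4913


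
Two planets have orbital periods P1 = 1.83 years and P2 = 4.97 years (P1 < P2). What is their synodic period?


1/P_syn = |1/P1 - 1/P2| = |1/1.83 - 1/4.97| => P_syn = 2.8965

2.8965 years


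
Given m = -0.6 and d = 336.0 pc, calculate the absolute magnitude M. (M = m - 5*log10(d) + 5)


M = m - 5*log10(d) + 5 = -0.6 - 5*log10(336.0) + 5 = -8.2317

-8.2317


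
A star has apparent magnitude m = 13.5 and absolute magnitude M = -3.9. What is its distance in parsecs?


d = 10^((m - M + 5)/5) = 10^((13.5 - -3.9 + 5)/5) = 30199.5172

30199.5172 pc


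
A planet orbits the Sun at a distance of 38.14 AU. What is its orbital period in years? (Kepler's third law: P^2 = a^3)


P = a^(3/2) = 38.14^1.5 = 235.5435

235.5435 years


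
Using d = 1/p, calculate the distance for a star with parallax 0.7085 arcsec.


d = 1/p = 1/0.7085 = 1.4114

1.4114 pc


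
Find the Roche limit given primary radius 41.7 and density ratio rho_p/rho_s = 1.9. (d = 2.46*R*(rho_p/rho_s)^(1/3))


d_Roche = 2.46 * 41.7 * 1.9^(1/3) = 127.0542

127.0542


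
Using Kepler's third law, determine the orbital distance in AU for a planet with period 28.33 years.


a = P^(2/3) = 28.33^(2/3) = 9.2932

9.2932 AU


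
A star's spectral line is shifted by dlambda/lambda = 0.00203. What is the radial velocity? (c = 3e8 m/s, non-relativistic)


v = (dlambda/lambda) * c = 0.00203 * 3e8 = 609000.0

609000.0 m/s


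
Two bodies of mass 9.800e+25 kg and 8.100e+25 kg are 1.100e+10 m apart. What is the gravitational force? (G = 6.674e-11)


F = G*m1*m2/r^2 = 6.674e-11 * 9.800e+25 * 8.100e+25 / (1.100e+10)^2 = 6.674e-11 * 7.938e+51 / 1.210e+20 = 4.378e+21

4.378e+21 N


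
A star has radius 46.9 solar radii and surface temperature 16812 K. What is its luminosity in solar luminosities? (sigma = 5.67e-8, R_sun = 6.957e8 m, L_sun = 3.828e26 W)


R = 46.9 * 6.957e8 m = 3.262833e+10 m. L = 4*pi*R^2*sigma*T^4 = 4*pi*(3.262833e+10)^2 * 5.67e-8 * 16812^4 = 6.059825808e+31 W. L/L_sun = 6.059825808e+31 / 3.828e26 = 158302.6596

158302.6596 L_sun


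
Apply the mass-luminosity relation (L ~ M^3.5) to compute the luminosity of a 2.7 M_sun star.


L/L_sun = (M/M_sun)^3.5 = 2.7^3.5 = 32.3425

32.3425 L_sun


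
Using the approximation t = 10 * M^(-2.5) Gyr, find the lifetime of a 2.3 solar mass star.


t = 10 * M^(-2.5) = 10 * 2.3^(-2.5) = 1.2465

1.2465 Gyr


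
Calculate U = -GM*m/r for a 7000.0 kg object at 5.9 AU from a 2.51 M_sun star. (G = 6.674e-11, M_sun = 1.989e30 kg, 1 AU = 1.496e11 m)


M = 2.51 * 1.989e30 kg = 4.99239e+30 kg; r = 5.9 AU * 1.496e11 m/AU = 8.8264e+11 m. U = -GM*m/r = -(6.674e-11 * 4.99239e+30 * 7000.0) / 8.8264e+11 = -2.642e+12

-2.642e+12 J


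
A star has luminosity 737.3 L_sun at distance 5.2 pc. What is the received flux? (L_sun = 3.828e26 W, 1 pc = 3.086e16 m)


F = L / (4*pi*d^2) = 2.822e+29 / (4*pi*(1.605e+17)^2) = 8.722e-07

8.722e-07 W/m^2


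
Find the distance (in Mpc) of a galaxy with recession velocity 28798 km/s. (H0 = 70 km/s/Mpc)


d = v / H0 = 28798 / 70 = 411.4

411.4 Mpc


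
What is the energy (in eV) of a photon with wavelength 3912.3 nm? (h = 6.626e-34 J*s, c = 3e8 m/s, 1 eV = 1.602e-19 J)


E = hc/lambda = 6.626e-34 * 3e8 / 3.912e-06 = 5.081e-20 J = 0.3172 eV

0.3172 eV


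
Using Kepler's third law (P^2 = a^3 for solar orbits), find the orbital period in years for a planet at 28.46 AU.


P = a^(3/2) = 28.46^1.5 = 151.8282

151.8282 years


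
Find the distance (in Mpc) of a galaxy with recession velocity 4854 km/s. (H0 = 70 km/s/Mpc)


d = v / H0 = 4854 / 70 = 69.3429

69.3429 Mpc


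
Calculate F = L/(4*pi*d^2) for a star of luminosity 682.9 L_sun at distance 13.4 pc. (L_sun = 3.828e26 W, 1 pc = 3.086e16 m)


F = L / (4*pi*d^2) = 2.614e+29 / (4*pi*(4.135e+17)^2) = 1.217e-07

1.217e-07 W/m^2


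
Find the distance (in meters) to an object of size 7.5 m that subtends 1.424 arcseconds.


D = size / theta_rad, theta_rad = 1.424 * pi/(180*3600) = 6.904e-06, D = 1.086e+06

1.086e+06 m


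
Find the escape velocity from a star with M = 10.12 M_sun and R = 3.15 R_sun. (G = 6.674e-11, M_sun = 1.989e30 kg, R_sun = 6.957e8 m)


M = 10.12 * 1.989e30 kg = 2.012868e+31 kg; R = 3.15 * 6.957e8 m = 2.191455e+09 m. v_esc = sqrt(2GM/R) = sqrt(2 * 6.674e-11 * 2.012868e+31 / 2.191455e+09) = 1.107e+06

1.107e+06 m/s


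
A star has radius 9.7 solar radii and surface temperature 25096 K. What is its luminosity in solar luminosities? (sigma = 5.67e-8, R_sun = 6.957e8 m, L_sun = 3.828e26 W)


R = 9.7 * 6.957e8 m = 6.74829e+09 m. L = 4*pi*R^2*sigma*T^4 = 4*pi*(6.74829e+09)^2 * 5.67e-8 * 25096^4 = 1.287058897e+31 W. L/L_sun = 1.287058897e+31 / 3.828e26 = 33622.2282

33622.2282 L_sun


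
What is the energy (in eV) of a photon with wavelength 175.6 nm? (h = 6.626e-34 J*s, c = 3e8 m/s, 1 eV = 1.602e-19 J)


E = hc/lambda = 6.626e-34 * 3e8 / 1.756e-07 = 1.132e-18 J = 7.0662 eV

7.0662 eV


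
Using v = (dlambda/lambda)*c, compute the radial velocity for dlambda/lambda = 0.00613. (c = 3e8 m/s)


v = (dlambda/lambda) * c = 0.00613 * 3e8 = 1.839e+06

1.839e+06 m/s


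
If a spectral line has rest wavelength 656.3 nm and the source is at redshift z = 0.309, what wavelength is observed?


lam_obs = lam_emit * (1 + z) = 656.3 * (1 + 0.309) = 859.0967

859.0967 nm


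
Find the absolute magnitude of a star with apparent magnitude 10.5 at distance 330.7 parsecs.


M = m - 5*log10(d) + 5 = 10.5 - 5*log10(330.7) + 5 = 2.9028

2.9028


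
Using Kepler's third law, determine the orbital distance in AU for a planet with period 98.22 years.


a = P^(2/3) = 98.22^(2/3) = 21.2879

21.2879 AU


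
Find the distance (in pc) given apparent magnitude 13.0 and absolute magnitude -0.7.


d = 10^((m - M + 5)/5) = 10^((13.0 - -0.7 + 5)/5) = 5495.4087

5495.4087 pc


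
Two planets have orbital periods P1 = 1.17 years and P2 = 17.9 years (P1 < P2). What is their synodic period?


1/P_syn = |1/P1 - 1/P2| = |1/1.17 - 1/17.9| => P_syn = 1.2518

1.2518 years


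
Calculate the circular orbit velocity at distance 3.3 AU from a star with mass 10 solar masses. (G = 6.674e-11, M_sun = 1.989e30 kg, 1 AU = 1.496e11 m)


v = sqrt(GM/r) = sqrt(6.674e-11 * 1.989e+31 / 4.937e+11) = 51854.6522

51854.6522 m/s


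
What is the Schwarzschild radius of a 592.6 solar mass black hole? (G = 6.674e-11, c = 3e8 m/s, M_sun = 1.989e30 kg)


M = 592.6 * 1.989e30 kg = 1.1786814e+33 kg. rs = 2GM/c^2 = 2 * 6.674e-11 * 1.1786814e+33 / (3e8)^2 = 1.748e+06

1.748e+06 m


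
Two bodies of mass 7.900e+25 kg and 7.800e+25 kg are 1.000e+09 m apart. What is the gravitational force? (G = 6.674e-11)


F = G*m1*m2/r^2 = 6.674e-11 * 7.900e+25 * 7.800e+25 / (1.000e+09)^2 = 6.674e-11 * 6.162e+51 / 1.000e+18 = 4.113e+23

4.113e+23 N


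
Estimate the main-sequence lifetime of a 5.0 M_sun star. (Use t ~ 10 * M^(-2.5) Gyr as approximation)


t = 10 * M^(-2.5) = 10 * 5.0^(-2.5) = 0.1789

0.1789 Gyr


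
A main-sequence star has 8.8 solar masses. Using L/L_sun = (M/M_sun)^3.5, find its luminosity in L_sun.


L/L_sun = (M/M_sun)^3.5 = 8.8^3.5 = 2021.5726

2021.5726 L_sun


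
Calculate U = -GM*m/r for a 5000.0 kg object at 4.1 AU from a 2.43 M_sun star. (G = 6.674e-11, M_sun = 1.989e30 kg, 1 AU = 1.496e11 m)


M = 2.43 * 1.989e30 kg = 4.83327e+30 kg; r = 4.1 AU * 1.496e11 m/AU = 6.1336e+11 m. U = -GM*m/r = -(6.674e-11 * 4.83327e+30 * 5000.0) / 6.1336e+11 = -2.630e+12

-2.630e+12 J


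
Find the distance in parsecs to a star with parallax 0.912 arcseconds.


d = 1/p = 1/0.912 = 1.0965

1.0965 pc


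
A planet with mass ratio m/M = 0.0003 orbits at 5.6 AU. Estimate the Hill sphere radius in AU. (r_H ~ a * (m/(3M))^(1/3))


r_H = a * (m/3M)^(1/3) = 5.6 * (0.0003/3)^(1/3) = 0.2599

0.2599 AU


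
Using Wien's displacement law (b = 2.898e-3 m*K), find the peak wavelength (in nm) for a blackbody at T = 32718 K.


lam_max = b / T = 2.898e-3 / 32718 = 8.858e-08 m = 88.5751 nm

88.5751 nm


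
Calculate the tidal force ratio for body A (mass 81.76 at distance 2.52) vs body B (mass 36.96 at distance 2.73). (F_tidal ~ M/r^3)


Ratio = (M1/r1^3) / (M2/r2^3) = (81.76/2.52^3) / (36.96/2.73^3) = 2.8125

2.8125


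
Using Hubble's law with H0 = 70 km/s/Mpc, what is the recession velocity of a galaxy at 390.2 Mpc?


v = H0 * d = 70 * 390.2 = 27314.0

27314.0 km/s


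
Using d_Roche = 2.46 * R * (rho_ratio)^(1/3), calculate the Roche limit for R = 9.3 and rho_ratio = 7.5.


d_Roche = 2.46 * 9.3 * 7.5^(1/3) = 44.7822

44.7822


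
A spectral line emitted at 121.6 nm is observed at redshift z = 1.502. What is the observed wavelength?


lam_obs = lam_emit * (1 + z) = 121.6 * (1 + 1.502) = 304.2432

304.2432 nm


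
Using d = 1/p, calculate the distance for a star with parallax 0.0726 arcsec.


d = 1/p = 1/0.0726 = 13.7741

13.7741 pc


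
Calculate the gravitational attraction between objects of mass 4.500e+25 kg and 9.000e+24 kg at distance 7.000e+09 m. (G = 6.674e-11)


F = G*m1*m2/r^2 = 6.674e-11 * 4.500e+25 * 9.000e+24 / (7.000e+09)^2 = 6.674e-11 * 4.050e+50 / 4.900e+19 = 5.516e+20

5.516e+20 N


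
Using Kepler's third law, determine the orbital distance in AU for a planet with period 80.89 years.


a = P^(2/3) = 80.89^(2/3) = 18.7038

18.7038 AU


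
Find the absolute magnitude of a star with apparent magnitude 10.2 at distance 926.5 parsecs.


M = m - 5*log10(d) + 5 = 10.2 - 5*log10(926.5) + 5 = 0.3658

0.3658


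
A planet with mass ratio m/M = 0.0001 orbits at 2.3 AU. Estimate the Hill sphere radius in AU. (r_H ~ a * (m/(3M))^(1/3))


r_H = a * (m/3M)^(1/3) = 2.3 * (0.0001/3)^(1/3) = 0.074

0.074 AU


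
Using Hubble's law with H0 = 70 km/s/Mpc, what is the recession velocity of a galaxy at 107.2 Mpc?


v = H0 * d = 70 * 107.2 = 7504.0

7504.0 km/s


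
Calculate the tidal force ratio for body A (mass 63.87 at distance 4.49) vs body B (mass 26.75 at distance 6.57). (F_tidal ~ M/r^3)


Ratio = (M1/r1^3) / (M2/r2^3) = (63.87/4.49^3) / (26.75/6.57^3) = 7.4805

7.4805


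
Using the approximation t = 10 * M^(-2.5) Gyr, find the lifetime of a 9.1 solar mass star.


t = 10 * M^(-2.5) = 10 * 9.1^(-2.5) = 0.04

0.04 Gyr


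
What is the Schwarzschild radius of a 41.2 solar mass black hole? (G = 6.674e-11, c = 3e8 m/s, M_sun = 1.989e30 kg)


M = 41.2 * 1.989e30 kg = 8.19468e+31 kg. rs = 2GM/c^2 = 2 * 6.674e-11 * 8.19468e+31 / (3e8)^2 = 121536.2096

121536.2096 m


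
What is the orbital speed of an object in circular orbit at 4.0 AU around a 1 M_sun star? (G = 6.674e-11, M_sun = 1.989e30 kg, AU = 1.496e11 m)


v = sqrt(GM/r) = sqrt(6.674e-11 * 1.989e+30 / 5.984e+11) = 14894.1149

14894.1149 m/s


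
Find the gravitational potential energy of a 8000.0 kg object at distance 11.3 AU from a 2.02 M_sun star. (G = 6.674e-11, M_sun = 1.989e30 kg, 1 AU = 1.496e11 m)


M = 2.02 * 1.989e30 kg = 4.01778e+30 kg; r = 11.3 AU * 1.496e11 m/AU = 1.69048e+12 m. U = -GM*m/r = -(6.674e-11 * 4.01778e+30 * 8000.0) / 1.69048e+12 = -1.269e+12

-1.269e+12 J


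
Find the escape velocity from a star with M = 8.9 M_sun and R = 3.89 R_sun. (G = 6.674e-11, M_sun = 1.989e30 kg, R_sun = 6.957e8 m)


M = 8.9 * 1.989e30 kg = 1.77021e+31 kg; R = 3.89 * 6.957e8 m = 2.706273e+09 m. v_esc = sqrt(2GM/R) = sqrt(2 * 6.674e-11 * 1.77021e+31 / 2.706273e+09) = 934404.0057

934404.0057 m/s


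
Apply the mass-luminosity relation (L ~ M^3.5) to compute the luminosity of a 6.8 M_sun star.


L/L_sun = (M/M_sun)^3.5 = 6.8^3.5 = 819.9383

819.9383 L_sun


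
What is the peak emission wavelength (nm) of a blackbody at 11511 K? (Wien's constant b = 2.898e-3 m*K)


lam_max = b / T = 2.898e-3 / 11511 = 2.518e-07 m = 251.7592 nm

251.7592 nm


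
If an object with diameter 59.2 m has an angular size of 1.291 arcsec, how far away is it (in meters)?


D = size / theta_rad, theta_rad = 1.291 * pi/(180*3600) = 6.259e-06, D = 9.458e+06

9.458e+06 m


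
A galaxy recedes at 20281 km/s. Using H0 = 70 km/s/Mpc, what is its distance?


d = v / H0 = 20281 / 70 = 289.7286

289.7286 Mpc


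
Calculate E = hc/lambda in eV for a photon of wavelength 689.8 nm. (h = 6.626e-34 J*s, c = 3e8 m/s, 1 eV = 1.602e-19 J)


E = hc/lambda = 6.626e-34 * 3e8 / 6.898e-07 = 2.882e-19 J = 1.7988 eV

1.7988 eV


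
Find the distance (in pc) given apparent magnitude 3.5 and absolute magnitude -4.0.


d = 10^((m - M + 5)/5) = 10^((3.5 - -4.0 + 5)/5) = 316.2278

316.2278 pc


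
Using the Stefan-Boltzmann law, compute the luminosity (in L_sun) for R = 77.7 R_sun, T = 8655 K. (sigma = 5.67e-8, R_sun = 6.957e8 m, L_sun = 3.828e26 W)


R = 77.7 * 6.957e8 m = 5.405589e+10 m. L = 4*pi*R^2*sigma*T^4 = 4*pi*(5.405589e+10)^2 * 5.67e-8 * 8655^4 = 1.168280845e+31 W. L/L_sun = 1.168280845e+31 / 3.828e26 = 30519.3533

30519.3533 L_sun


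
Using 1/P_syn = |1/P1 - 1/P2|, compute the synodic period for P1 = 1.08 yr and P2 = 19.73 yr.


1/P_syn = |1/P1 - 1/P2| = |1/1.08 - 1/19.73| => P_syn = 1.1425

1.1425 years


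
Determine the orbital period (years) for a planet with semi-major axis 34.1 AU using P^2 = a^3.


P = a^(3/2) = 34.1^1.5 = 199.1277

199.1277 years


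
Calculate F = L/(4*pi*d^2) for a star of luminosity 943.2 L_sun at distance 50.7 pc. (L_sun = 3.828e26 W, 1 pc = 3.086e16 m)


F = L / (4*pi*d^2) = 3.611e+29 / (4*pi*(1.565e+18)^2) = 1.174e-08

1.174e-08 W/m^2


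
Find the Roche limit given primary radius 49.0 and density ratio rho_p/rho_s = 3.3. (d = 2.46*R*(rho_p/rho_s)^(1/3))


d_Roche = 2.46 * 49.0 * 3.3^(1/3) = 179.4606

179.4606


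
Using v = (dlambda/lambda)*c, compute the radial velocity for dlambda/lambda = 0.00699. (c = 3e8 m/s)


v = (dlambda/lambda) * c = 0.00699 * 3e8 = 2.097e+06

2.097e+06 m/s


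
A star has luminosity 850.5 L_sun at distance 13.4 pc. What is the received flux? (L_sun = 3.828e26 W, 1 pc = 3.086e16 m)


F = L / (4*pi*d^2) = 3.256e+29 / (4*pi*(4.135e+17)^2) = 1.515e-07

1.515e-07 W/m^2


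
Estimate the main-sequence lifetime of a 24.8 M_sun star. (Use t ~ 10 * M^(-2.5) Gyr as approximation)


t = 10 * M^(-2.5) = 10 * 24.8^(-2.5) = 0.0033

0.0033 Gyr


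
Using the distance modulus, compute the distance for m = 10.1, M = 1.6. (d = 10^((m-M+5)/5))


d = 10^((m - M + 5)/5) = 10^((10.1 - 1.6 + 5)/5) = 501.1872

501.1872 pc


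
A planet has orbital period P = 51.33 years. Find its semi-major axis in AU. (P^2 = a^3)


a = P^(2/3) = 51.33^(2/3) = 13.8117

13.8117 AU


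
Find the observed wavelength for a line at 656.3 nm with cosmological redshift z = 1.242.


lam_obs = lam_emit * (1 + z) = 656.3 * (1 + 1.242) = 1471.4246

1471.4246 nm


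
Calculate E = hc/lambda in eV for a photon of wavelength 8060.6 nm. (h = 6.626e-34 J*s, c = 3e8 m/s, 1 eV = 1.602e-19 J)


E = hc/lambda = 6.626e-34 * 3e8 / 8.061e-06 = 2.466e-20 J = 0.1539 eV

0.1539 eV


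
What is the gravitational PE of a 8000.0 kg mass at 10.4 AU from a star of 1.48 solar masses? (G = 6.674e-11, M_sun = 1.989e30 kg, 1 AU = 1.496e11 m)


M = 1.48 * 1.989e30 kg = 2.94372e+30 kg; r = 10.4 AU * 1.496e11 m/AU = 1.55584e+12 m. U = -GM*m/r = -(6.674e-11 * 2.94372e+30 * 8000.0) / 1.55584e+12 = -1.010e+12

-1.010e+12 J


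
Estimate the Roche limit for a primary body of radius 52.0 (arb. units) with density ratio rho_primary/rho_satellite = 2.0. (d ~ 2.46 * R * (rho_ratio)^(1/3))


d_Roche = 2.46 * 52.0 * 2.0^(1/3) = 161.1691

161.1691


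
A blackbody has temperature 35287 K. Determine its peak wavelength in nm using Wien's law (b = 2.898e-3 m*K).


lam_max = b / T = 2.898e-3 / 35287 = 8.213e-08 m = 82.1266 nm

82.1266 nm


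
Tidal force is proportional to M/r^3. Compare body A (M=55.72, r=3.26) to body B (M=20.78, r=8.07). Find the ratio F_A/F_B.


Ratio = (M1/r1^3) / (M2/r2^3) = (55.72/3.26^3) / (20.78/8.07^3) = 40.6755

40.6755


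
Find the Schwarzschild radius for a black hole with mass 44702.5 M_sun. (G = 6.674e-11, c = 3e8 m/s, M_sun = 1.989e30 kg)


M = 44702.5 * 1.989e30 kg = 8.89132725e+34 kg. rs = 2GM/c^2 = 2 * 6.674e-11 * 8.89132725e+34 / (3e8)^2 = 1.319e+08

1.319e+08 m


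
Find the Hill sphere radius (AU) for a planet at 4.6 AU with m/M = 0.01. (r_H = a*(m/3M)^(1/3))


r_H = a * (m/3M)^(1/3) = 4.6 * (0.01/3)^(1/3) = 0.6871

0.6871 AU


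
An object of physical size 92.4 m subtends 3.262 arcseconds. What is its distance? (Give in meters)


D = size / theta_rad, theta_rad = 3.262 * pi/(180*3600) = 1.581e-05, D = 5.843e+06

5.843e+06 m


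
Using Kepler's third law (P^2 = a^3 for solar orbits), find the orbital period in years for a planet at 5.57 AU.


P = a^(3/2) = 5.57^1.5 = 13.1457

13.1457 years


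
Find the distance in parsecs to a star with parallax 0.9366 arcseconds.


d = 1/p = 1/0.9366 = 1.0677

1.0677 pc


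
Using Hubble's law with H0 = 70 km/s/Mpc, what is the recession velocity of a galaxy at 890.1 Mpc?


v = H0 * d = 70 * 890.1 = 62307.0

62307.0 km/s


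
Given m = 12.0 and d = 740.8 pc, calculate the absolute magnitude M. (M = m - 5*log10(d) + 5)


M = m - 5*log10(d) + 5 = 12.0 - 5*log10(740.8) + 5 = 2.6515

2.6515


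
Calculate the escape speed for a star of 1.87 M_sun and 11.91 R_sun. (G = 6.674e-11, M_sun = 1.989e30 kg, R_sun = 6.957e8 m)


M = 1.87 * 1.989e30 kg = 3.71943e+30 kg; R = 11.91 * 6.957e8 m = 8.285787e+09 m. v_esc = sqrt(2GM/R) = sqrt(2 * 6.674e-11 * 3.71943e+30 / 8.285787e+09) = 244781.962

244781.962 m/s


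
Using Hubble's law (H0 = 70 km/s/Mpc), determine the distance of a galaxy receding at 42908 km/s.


d = v / H0 = 42908 / 70 = 612.9714

612.9714 Mpc


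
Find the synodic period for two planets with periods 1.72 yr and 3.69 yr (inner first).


1/P_syn = |1/P1 - 1/P2| = |1/1.72 - 1/3.69| => P_syn = 3.2217

3.2217 years


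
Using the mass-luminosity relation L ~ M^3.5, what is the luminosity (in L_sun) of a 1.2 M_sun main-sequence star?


L/L_sun = (M/M_sun)^3.5 = 1.2^3.5 = 1.8929

1.8929 L_sun


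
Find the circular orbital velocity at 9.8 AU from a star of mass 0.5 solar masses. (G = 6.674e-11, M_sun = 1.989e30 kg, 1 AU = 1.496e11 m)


v = sqrt(GM/r) = sqrt(6.674e-11 * 9.945e+29 / 1.466e+12) = 6728.4753

6728.4753 m/s


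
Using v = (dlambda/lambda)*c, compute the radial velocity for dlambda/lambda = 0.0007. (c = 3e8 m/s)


v = (dlambda/lambda) * c = 0.0007 * 3e8 = 210000.0

210000.0 m/s


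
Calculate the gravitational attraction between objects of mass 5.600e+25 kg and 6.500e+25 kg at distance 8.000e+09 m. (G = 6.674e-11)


F = G*m1*m2/r^2 = 6.674e-11 * 5.600e+25 * 6.500e+25 / (8.000e+09)^2 = 6.674e-11 * 3.640e+51 / 6.400e+19 = 3.796e+21

3.796e+21 N


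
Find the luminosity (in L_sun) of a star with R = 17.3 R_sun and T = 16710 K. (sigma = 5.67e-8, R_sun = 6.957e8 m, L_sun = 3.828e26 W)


R = 17.3 * 6.957e8 m = 1.203561e+10 m. L = 4*pi*R^2*sigma*T^4 = 4*pi*(1.203561e+10)^2 * 5.67e-8 * 16710^4 = 8.047017309e+30 W. L/L_sun = 8.047017309e+30 / 3.828e26 = 21021.4663

21021.4663 L_sun


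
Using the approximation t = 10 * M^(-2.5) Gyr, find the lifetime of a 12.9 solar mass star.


t = 10 * M^(-2.5) = 10 * 12.9^(-2.5) = 0.0167

0.0167 Gyr


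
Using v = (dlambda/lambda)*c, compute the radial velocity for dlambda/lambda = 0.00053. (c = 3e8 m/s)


v = (dlambda/lambda) * c = 0.00053 * 3e8 = 159000.0

159000.0 m/s


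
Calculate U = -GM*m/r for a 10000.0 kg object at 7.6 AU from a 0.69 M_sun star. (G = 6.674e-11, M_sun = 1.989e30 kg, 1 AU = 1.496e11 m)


M = 0.69 * 1.989e30 kg = 1.37241e+30 kg; r = 7.6 AU * 1.496e11 m/AU = 1.13696e+12 m. U = -GM*m/r = -(6.674e-11 * 1.37241e+30 * 10000.0) / 1.13696e+12 = -8.056e+11

-8.056e+11 J


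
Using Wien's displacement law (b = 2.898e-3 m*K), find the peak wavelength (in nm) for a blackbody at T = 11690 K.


lam_max = b / T = 2.898e-3 / 11690 = 2.479e-07 m = 247.9042 nm

247.9042 nm


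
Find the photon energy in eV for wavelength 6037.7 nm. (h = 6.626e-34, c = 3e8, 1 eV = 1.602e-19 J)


E = hc/lambda = 6.626e-34 * 3e8 / 6.038e-06 = 3.292e-20 J = 0.2055 eV

0.2055 eV


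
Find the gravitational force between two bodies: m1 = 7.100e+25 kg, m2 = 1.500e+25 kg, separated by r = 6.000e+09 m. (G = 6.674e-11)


F = G*m1*m2/r^2 = 6.674e-11 * 7.100e+25 * 1.500e+25 / (6.000e+09)^2 = 6.674e-11 * 1.065e+51 / 3.600e+19 = 1.974e+21

1.974e+21 N


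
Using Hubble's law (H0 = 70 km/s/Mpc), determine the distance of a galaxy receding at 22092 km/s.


d = v / H0 = 22092 / 70 = 315.6

315.6 Mpc


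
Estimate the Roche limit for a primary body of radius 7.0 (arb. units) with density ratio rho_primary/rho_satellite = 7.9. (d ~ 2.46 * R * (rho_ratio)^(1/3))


d_Roche = 2.46 * 7.0 * 7.9^(1/3) = 34.2959

34.2959


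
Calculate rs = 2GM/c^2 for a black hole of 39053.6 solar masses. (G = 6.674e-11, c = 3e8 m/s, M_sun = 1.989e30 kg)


M = 39053.6 * 1.989e30 kg = 7.76776104e+34 kg. rs = 2GM/c^2 = 2 * 6.674e-11 * 7.76776104e+34 / (3e8)^2 = 1.152e+08

1.152e+08 m


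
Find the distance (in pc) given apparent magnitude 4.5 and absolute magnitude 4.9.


d = 10^((m - M + 5)/5) = 10^((4.5 - 4.9 + 5)/5) = 8.3176

8.3176 pc


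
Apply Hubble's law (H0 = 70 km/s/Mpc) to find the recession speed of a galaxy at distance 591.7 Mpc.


v = H0 * d = 70 * 591.7 = 41419.0

41419.0 km/s


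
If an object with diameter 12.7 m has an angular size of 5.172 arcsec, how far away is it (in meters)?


D = size / theta_rad, theta_rad = 5.172 * pi/(180*3600) = 2.507e-05, D = 506489.3734

506489.3734 m


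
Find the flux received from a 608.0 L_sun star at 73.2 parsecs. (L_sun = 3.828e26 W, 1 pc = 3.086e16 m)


F = L / (4*pi*d^2) = 2.327e+29 / (4*pi*(2.259e+18)^2) = 3.630e-09

3.630e-09 W/m^2


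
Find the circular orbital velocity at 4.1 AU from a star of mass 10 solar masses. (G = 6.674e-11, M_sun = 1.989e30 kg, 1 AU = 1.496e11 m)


v = sqrt(GM/r) = sqrt(6.674e-11 * 1.989e+31 / 6.134e+11) = 46521.3991

46521.3991 m/s


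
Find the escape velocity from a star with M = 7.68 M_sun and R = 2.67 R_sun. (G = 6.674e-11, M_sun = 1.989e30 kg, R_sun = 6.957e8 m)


M = 7.68 * 1.989e30 kg = 1.527552e+31 kg; R = 2.67 * 6.957e8 m = 1.857519e+09 m. v_esc = sqrt(2GM/R) = sqrt(2 * 6.674e-11 * 1.527552e+31 / 1.857519e+09) = 1.048e+06

1.048e+06 m/s


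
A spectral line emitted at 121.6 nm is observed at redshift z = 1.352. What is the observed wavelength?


lam_obs = lam_emit * (1 + z) = 121.6 * (1 + 1.352) = 286.0032

286.0032 nm


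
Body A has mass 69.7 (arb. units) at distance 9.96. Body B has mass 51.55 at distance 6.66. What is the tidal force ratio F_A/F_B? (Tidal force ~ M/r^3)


Ratio = (M1/r1^3) / (M2/r2^3) = (69.7/9.96^3) / (51.55/6.66^3) = 0.4042

0.4042


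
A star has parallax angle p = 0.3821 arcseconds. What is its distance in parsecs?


d = 1/p = 1/0.3821 = 2.6171

2.6171 pc


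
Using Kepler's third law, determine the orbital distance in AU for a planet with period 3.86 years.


a = P^(2/3) = 3.86^(2/3) = 2.4607

2.4607 AU


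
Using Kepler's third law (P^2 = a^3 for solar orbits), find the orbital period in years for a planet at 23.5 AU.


P = a^(3/2) = 23.5^1.5 = 113.9205

113.9205 years


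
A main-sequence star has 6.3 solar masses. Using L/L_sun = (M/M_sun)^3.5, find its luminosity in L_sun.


L/L_sun = (M/M_sun)^3.5 = 6.3^3.5 = 627.613

627.613 L_sun


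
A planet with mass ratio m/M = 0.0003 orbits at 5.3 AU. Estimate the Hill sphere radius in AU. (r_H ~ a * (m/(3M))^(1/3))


r_H = a * (m/3M)^(1/3) = 5.3 * (0.0003/3)^(1/3) = 0.246

0.246 AU


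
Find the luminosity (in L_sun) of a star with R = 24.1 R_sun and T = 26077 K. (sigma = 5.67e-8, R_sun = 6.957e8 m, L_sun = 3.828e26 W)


R = 24.1 * 6.957e8 m = 1.676637e+10 m. L = 4*pi*R^2*sigma*T^4 = 4*pi*(1.676637e+10)^2 * 5.67e-8 * 26077^4 = 9.261930606e+31 W. L/L_sun = 9.261930606e+31 / 3.828e26 = 241952.2102

241952.2102 L_sun


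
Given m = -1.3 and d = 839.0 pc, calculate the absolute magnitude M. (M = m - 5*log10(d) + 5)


M = m - 5*log10(d) + 5 = -1.3 - 5*log10(839.0) + 5 = -10.9188

-10.9188


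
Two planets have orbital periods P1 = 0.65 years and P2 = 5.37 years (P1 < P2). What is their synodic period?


1/P_syn = |1/P1 - 1/P2| = |1/0.65 - 1/5.37| => P_syn = 0.7395

0.7395 years


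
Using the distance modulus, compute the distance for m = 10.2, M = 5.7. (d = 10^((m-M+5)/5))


d = 10^((m - M + 5)/5) = 10^((10.2 - 5.7 + 5)/5) = 79.4328

79.4328 pc


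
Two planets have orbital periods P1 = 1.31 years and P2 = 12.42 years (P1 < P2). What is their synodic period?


1/P_syn = |1/P1 - 1/P2| = |1/1.31 - 1/12.42| => P_syn = 1.4645

1.4645 years


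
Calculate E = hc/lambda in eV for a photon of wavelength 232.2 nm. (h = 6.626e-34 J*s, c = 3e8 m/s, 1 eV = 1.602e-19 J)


E = hc/lambda = 6.626e-34 * 3e8 / 2.322e-07 = 8.561e-19 J = 5.3438 eV

5.3438 eV


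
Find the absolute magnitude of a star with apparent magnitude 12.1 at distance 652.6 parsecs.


M = m - 5*log10(d) + 5 = 12.1 - 5*log10(652.6) + 5 = 3.0268

3.0268


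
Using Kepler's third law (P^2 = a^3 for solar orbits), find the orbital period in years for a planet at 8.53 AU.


P = a^(3/2) = 8.53^1.5 = 24.9129

24.9129 years


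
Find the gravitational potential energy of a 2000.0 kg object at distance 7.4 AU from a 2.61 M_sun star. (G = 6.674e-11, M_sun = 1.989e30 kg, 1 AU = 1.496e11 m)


M = 2.61 * 1.989e30 kg = 5.19129e+30 kg; r = 7.4 AU * 1.496e11 m/AU = 1.10704e+12 m. U = -GM*m/r = -(6.674e-11 * 5.19129e+30 * 2000.0) / 1.10704e+12 = -6.259e+11

-6.259e+11 J


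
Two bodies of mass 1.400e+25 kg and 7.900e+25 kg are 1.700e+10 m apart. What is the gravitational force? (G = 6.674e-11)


F = G*m1*m2/r^2 = 6.674e-11 * 1.400e+25 * 7.900e+25 / (1.700e+10)^2 = 6.674e-11 * 1.106e+51 / 2.890e+20 = 2.554e+20

2.554e+20 N


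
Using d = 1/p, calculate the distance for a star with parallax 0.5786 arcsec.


d = 1/p = 1/0.5786 = 1.7283

1.7283 pc


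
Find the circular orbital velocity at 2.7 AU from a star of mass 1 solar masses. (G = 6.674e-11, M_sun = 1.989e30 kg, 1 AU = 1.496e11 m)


v = sqrt(GM/r) = sqrt(6.674e-11 * 1.989e+30 / 4.039e+11) = 18128.5394

18128.5394 m/s


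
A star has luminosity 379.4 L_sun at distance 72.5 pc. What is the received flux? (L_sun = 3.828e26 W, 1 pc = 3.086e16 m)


F = L / (4*pi*d^2) = 1.452e+29 / (4*pi*(2.237e+18)^2) = 2.309e-09

2.309e-09 W/m^2


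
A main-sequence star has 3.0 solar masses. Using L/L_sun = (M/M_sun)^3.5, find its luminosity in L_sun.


L/L_sun = (M/M_sun)^3.5 = 3.0^3.5 = 46.7654

46.7654 L_sun


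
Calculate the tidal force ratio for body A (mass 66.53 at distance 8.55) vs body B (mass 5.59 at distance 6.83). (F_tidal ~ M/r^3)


Ratio = (M1/r1^3) / (M2/r2^3) = (66.53/8.55^3) / (5.59/6.83^3) = 6.0669

6.0669
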